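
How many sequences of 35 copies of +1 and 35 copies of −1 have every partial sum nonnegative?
C_35 = 3116285494907301262

These ballot sequences are counted by the Catalan number C_n = (1/(n + 1)) · C(2n, n). For n = 35: C_35 = (1/36) · C(70, 35) = 112186277816662845432/36 = 3116285494907301262.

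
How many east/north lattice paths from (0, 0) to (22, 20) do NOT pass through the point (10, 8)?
Number of paths = 395463149172

Total paths from (0, 0) to (22, 20): C(42, 22) = 513791607420. Paths through (10, 8): (paths (0, 0) → (10, 8)) × (paths (10, 8) → (22, 20)) = C(18, 10) · C(24, 12) = 43758 · 2704156 = 118328458248. Avoidance count = 513791607420 − 118328458248 = 395463149172.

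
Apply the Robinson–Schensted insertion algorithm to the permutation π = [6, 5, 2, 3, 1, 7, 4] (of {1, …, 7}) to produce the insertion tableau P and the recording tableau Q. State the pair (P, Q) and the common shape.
P = [1, 3, 4] / [2, 7] / [5] / [6];  Q = [1, 4, 6] / [2, 7] / [3] / [5];  common shape = (3, 2, 1, 1)

Row-insert the values π_1, π_2, … into P one at a time, bumping the leftmost entry strictly greater than the inserted value down to the next row. The recording tableau Q records, in position (i, j), the step at which that cell was added to P.
  Insert 6 (step 1): P = [6];  Q = [1]
  Insert 5 (step 2): P = [5] / [6];  Q = [1] / [2]
  Insert 2 (step 3): P = [2] / [5] / [6];  Q = [1] / [2] / [3]
  Insert 3 (step 4): P = [2, 3] / [5] / [6];  Q = [1, 4] / [2] / [3]
  Insert 1 (step 5): P = [1, 3] / [2] / [5] / [6];  Q = [1, 4] / [2] / [3] / [5]
  Insert 7 (step 6): P = [1, 3, 7] / [2] / [5] / [6];  Q = [1, 4, 6] / [2] / [3] / [5]
  Insert 4 (step 7): P = [1, 3, 4] / [2, 7] / [5] / [6];  Q = [1, 4, 6] / [2, 7] / [3] / [5]
Final shape: (3, 2, 1, 1).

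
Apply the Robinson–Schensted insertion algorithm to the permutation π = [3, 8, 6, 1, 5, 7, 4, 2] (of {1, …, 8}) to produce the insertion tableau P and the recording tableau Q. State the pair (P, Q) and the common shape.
P = [1, 2, 7] / [3, 4] / [5] / [6] / [8];  Q = [1, 2, 6] / [3, 5] / [4] / [7] / [8];  common shape = (3, 2, 1, 1, 1)

Row-insert the values π_1, π_2, … into P one at a time, bumping the leftmost entry strictly greater than the inserted value down to the next row. The recording tableau Q records, in position (i, j), the step at which that cell was added to P.
  Insert 3 (step 1): P = [3];  Q = [1]
  Insert 8 (step 2): P = [3, 8];  Q = [1, 2]
  Insert 6 (step 3): P = [3, 6] / [8];  Q = [1, 2] / [3]
  Insert 1 (step 4): P = [1, 6] / [3] / [8];  Q = [1, 2] / [3] / [4]
  Insert 5 (step 5): P = [1, 5] / [3, 6] / [8];  Q = [1, 2] / [3, 5] / [4]
  Insert 7 (step 6): P = [1, 5, 7] / [3, 6] / [8];  Q = [1, 2, 6] / [3, 5] / [4]
  Insert 4 (step 7): P = [1, 4, 7] / [3, 5] / [6] / [8];  Q = [1, 2, 6] / [3, 5] / [4] / [7]
  Insert 2 (step 8): P = [1, 2, 7] / [3, 4] / [5] / [6] / [8];  Q = [1, 2, 6] / [3, 5] / [4] / [7] / [8]
Final shape: (3, 2, 1, 1, 1).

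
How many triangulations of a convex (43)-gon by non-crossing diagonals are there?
C_41 = 10113918591637898134020

These polygon triangulations are counted by the Catalan number C_n = (1/(n + 1)) · C(2n, n). For n = 41: C_41 = (1/42) · C(82, 41) = 424784580848791721628840/42 = 10113918591637898134020.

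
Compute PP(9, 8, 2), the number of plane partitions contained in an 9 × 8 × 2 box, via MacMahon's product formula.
PP(9, 8, 2) = 118195220

Evaluate the triple product over i = 1..9, j = 1..8, k = 1..2. The factors are (2/1) · (3/2) · (3/2) · (4/3) · (4/3) · (5/4) · (5/4) · (6/5) · … (144 factors total). The numerators and denominators telescope so the product is an integer; carrying out the multiplication exactly gives PP(9, 8, 2) = 118195220.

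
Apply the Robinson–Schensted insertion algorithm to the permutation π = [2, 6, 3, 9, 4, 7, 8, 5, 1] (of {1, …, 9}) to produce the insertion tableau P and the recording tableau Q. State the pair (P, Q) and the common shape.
P = [1, 3, 4, 5, 8] / [2, 7] / [6] / [9];  Q = [1, 2, 4, 6, 7] / [3, 5] / [8] / [9];  common shape = (5, 2, 1, 1)

Row-insert the values π_1, π_2, … into P one at a time, bumping the leftmost entry strictly greater than the inserted value down to the next row. The recording tableau Q records, in position (i, j), the step at which that cell was added to P.
  Insert 2 (step 1): P = [2];  Q = [1]
  Insert 6 (step 2): P = [2, 6];  Q = [1, 2]
  Insert 3 (step 3): P = [2, 3] / [6];  Q = [1, 2] / [3]
  Insert 9 (step 4): P = [2, 3, 9] / [6];  Q = [1, 2, 4] / [3]
  Insert 4 (step 5): P = [2, 3, 4] / [6, 9];  Q = [1, 2, 4] / [3, 5]
  Insert 7 (step 6): P = [2, 3, 4, 7] / [6, 9];  Q = [1, 2, 4, 6] / [3, 5]
  Insert 8 (step 7): P = [2, 3, 4, 7, 8] / [6, 9];  Q = [1, 2, 4, 6, 7] / [3, 5]
  Insert 5 (step 8): P = [2, 3, 4, 5, 8] / [6, 7] / [9];  Q = [1, 2, 4, 6, 7] / [3, 5] / [8]
  Insert 1 (step 9): P = [1, 3, 4, 5, 8] / [2, 7] / [6] / [9];  Q = [1, 2, 4, 6, 7] / [3, 5] / [8] / [9]
Final shape: (5, 2, 1, 1).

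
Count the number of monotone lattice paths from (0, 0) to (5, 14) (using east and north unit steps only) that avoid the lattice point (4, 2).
Number of paths = 11433

Total paths from (0, 0) to (5, 14): C(19, 5) = 11628. Paths through (4, 2): (paths (0, 0) → (4, 2)) × (paths (4, 2) → (5, 14)) = C(6, 4) · C(13, 1) = 15 · 13 = 195. Avoidance count = 11628 − 195 = 11433.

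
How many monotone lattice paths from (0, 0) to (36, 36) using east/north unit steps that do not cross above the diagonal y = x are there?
C_36 = 11959798385860453492

These NE paths below the diagonal are counted by the Catalan number C_n = (1/(n + 1)) · C(2n, n). For n = 36: C_36 = (1/37) · C(72, 36) = 442512540276836779204/37 = 11959798385860453492.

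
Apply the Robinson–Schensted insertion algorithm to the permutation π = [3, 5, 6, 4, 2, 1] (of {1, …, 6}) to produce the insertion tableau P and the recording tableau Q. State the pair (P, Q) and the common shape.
P = [1, 4, 6] / [2] / [3] / [5];  Q = [1, 2, 3] / [4] / [5] / [6];  common shape = (3, 1, 1, 1)

Row-insert the values π_1, π_2, … into P one at a time, bumping the leftmost entry strictly greater than the inserted value down to the next row. The recording tableau Q records, in position (i, j), the step at which that cell was added to P.
  Insert 3 (step 1): P = [3];  Q = [1]
  Insert 5 (step 2): P = [3, 5];  Q = [1, 2]
  Insert 6 (step 3): P = [3, 5, 6];  Q = [1, 2, 3]
  Insert 4 (step 4): P = [3, 4, 6] / [5];  Q = [1, 2, 3] / [4]
  Insert 2 (step 5): P = [2, 4, 6] / [3] / [5];  Q = [1, 2, 3] / [4] / [5]
  Insert 1 (step 6): P = [1, 4, 6] / [2] / [3] / [5];  Q = [1, 2, 3] / [4] / [5] / [6]
Final shape: (3, 1, 1, 1).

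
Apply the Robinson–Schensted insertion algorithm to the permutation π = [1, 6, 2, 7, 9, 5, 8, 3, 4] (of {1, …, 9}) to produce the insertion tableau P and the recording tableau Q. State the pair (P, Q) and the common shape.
P = [1, 2, 3, 4] / [5, 7, 8] / [6, 9];  Q = [1, 2, 4, 5] / [3, 6, 7] / [8, 9];  common shape = (4, 3, 2)

Row-insert the values π_1, π_2, … into P one at a time, bumping the leftmost entry strictly greater than the inserted value down to the next row. The recording tableau Q records, in position (i, j), the step at which that cell was added to P.
  Insert 1 (step 1): P = [1];  Q = [1]
  Insert 6 (step 2): P = [1, 6];  Q = [1, 2]
  Insert 2 (step 3): P = [1, 2] / [6];  Q = [1, 2] / [3]
  Insert 7 (step 4): P = [1, 2, 7] / [6];  Q = [1, 2, 4] / [3]
  Insert 9 (step 5): P = [1, 2, 7, 9] / [6];  Q = [1, 2, 4, 5] / [3]
  Insert 5 (step 6): P = [1, 2, 5, 9] / [6, 7];  Q = [1, 2, 4, 5] / [3, 6]
  Insert 8 (step 7): P = [1, 2, 5, 8] / [6, 7, 9];  Q = [1, 2, 4, 5] / [3, 6, 7]
  Insert 3 (step 8): P = [1, 2, 3, 8] / [5, 7, 9] / [6];  Q = [1, 2, 4, 5] / [3, 6, 7] / [8]
  Insert 4 (step 9): P = [1, 2, 3, 4] / [5, 7, 8] / [6, 9];  Q = [1, 2, 4, 5] / [3, 6, 7] / [8, 9]
Final shape: (4, 3, 2).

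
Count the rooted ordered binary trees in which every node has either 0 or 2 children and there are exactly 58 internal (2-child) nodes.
C_58 = 104088460289122304033498318812080

These full binary trees are counted by the Catalan number C_n = (1/(n + 1)) · C(2n, n). For n = 58: C_58 = (1/59) · C(116, 58) = 6141219157058215937976400809912720/59 = 104088460289122304033498318812080.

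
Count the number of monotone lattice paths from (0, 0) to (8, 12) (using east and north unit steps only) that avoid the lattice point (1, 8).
Number of paths = 123000

Total paths from (0, 0) to (8, 12): C(20, 8) = 125970. Paths through (1, 8): (paths (0, 0) → (1, 8)) × (paths (1, 8) → (8, 12)) = C(9, 1) · C(11, 7) = 9 · 330 = 2970. Avoidance count = 125970 − 2970 = 123000.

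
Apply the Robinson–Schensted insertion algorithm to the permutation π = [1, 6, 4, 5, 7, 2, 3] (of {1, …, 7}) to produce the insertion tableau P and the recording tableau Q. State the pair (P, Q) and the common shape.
P = [1, 2, 3, 7] / [4, 5] / [6];  Q = [1, 2, 4, 5] / [3, 7] / [6];  common shape = (4, 2, 1)

Row-insert the values π_1, π_2, … into P one at a time, bumping the leftmost entry strictly greater than the inserted value down to the next row. The recording tableau Q records, in position (i, j), the step at which that cell was added to P.
  Insert 1 (step 1): P = [1];  Q = [1]
  Insert 6 (step 2): P = [1, 6];  Q = [1, 2]
  Insert 4 (step 3): P = [1, 4] / [6];  Q = [1, 2] / [3]
  Insert 5 (step 4): P = [1, 4, 5] / [6];  Q = [1, 2, 4] / [3]
  Insert 7 (step 5): P = [1, 4, 5, 7] / [6];  Q = [1, 2, 4, 5] / [3]
  Insert 2 (step 6): P = [1, 2, 5, 7] / [4] / [6];  Q = [1, 2, 4, 5] / [3] / [6]
  Insert 3 (step 7): P = [1, 2, 3, 7] / [4, 5] / [6];  Q = [1, 2, 4, 5] / [3, 7] / [6]
Final shape: (4, 2, 1).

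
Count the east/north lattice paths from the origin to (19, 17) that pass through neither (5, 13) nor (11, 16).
Number of paths = 8460414873

Inclusion–exclusion. Total paths: C(36, 19) = 8597496600. Through P₁: C(18, 5)·C(18, 14) = 26218080. Through P₂: C(27, 11)·C(9, 8) = 117341055. Since P₁ is strictly southwest of P₂, a monotone path through both must visit P₁ then P₂; paths through both = C(18, 5)·C(9, 6)·C(9, 8) = 6477408. Avoid both = 8597496600 − 26218080 − 117341055 + 6477408 = 8460414873.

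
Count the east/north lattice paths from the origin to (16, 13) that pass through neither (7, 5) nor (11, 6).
Number of paths = 41944923

Inclusion–exclusion. Total paths: C(29, 16) = 67863915. Through P₁: C(12, 7)·C(17, 9) = 19253520. Through P₂: C(17, 11)·C(12, 5) = 9801792. Since P₁ is strictly southwest of P₂, a monotone path through both must visit P₁ then P₂; paths through both = C(12, 7)·C(5, 4)·C(12, 5) = 3136320. Avoid both = 67863915 − 19253520 − 9801792 + 3136320 = 41944923.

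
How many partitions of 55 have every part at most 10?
p(55, parts ≤ 10) = 112804

Use the recurrence p(n, m) = p(n, m−1) + p(n−m, m): either the largest part is < m (count p(n, m−1)) or the largest part is exactly m (remove one copy of m, count p(n−m, m)). With p(0, ·) = 1 this gives p(55, parts ≤ 10) = 112804. (By conjugating Young diagrams, this also counts partitions of 55 into at most 10 parts.)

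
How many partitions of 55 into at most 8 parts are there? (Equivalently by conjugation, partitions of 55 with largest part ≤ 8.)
p(55, parts ≤ 8) = 50774

Use the recurrence p(n, m) = p(n, m−1) + p(n−m, m): either the largest part is < m (count p(n, m−1)) or the largest part is exactly m (remove one copy of m, count p(n−m, m)). With p(0, ·) = 1 this gives p(55, parts ≤ 8) = 50774. (By conjugating Young diagrams, this also counts partitions of 55 into at most 8 parts.)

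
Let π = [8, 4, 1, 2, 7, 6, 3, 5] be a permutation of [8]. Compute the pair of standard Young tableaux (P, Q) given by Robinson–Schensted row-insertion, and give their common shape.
P = [1, 2, 3, 5] / [4, 6] / [7] / [8];  Q = [1, 4, 5, 8] / [2, 6] / [3] / [7];  common shape = (4, 2, 1, 1)

Row-insert the values π_1, π_2, … into P one at a time, bumping the leftmost entry strictly greater than the inserted value down to the next row. The recording tableau Q records, in position (i, j), the step at which that cell was added to P.
  Insert 8 (step 1): P = [8];  Q = [1]
  Insert 4 (step 2): P = [4] / [8];  Q = [1] / [2]
  Insert 1 (step 3): P = [1] / [4] / [8];  Q = [1] / [2] / [3]
  Insert 2 (step 4): P = [1, 2] / [4] / [8];  Q = [1, 4] / [2] / [3]
  Insert 7 (step 5): P = [1, 2, 7] / [4] / [8];  Q = [1, 4, 5] / [2] / [3]
  Insert 6 (step 6): P = [1, 2, 6] / [4, 7] / [8];  Q = [1, 4, 5] / [2, 6] / [3]
  Insert 3 (step 7): P = [1, 2, 3] / [4, 6] / [7] / [8];  Q = [1, 4, 5] / [2, 6] / [3] / [7]
  Insert 5 (step 8): P = [1, 2, 3, 5] / [4, 6] / [7] / [8];  Q = [1, 4, 5, 8] / [2, 6] / [3] / [7]
Final shape: (4, 2, 1, 1).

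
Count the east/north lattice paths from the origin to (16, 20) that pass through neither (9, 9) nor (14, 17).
Number of paths = 3734503380

Inclusion–exclusion. Total paths: C(36, 16) = 7307872110. Through P₁: C(18, 9)·C(18, 7) = 1547282880. Through P₂: C(31, 14)·C(5, 2) = 2651825250. Since P₁ is strictly southwest of P₂, a monotone path through both must visit P₁ then P₂; paths through both = C(18, 9)·C(13, 5)·C(5, 2) = 625739400. Avoid both = 7307872110 − 1547282880 − 2651825250 + 625739400 = 3734503380.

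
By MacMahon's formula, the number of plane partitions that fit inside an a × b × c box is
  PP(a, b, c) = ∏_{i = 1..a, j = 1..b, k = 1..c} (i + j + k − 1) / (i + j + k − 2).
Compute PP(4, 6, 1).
PP(4, 6, 1) = 210

Evaluate the triple product over i = 1..4, j = 1..6, k = 1..1. The factors are (2/1) · (3/2) · (4/3) · (5/4) · (6/5) · (7/6) · (3/2) · (4/3) · … (24 factors total). The numerators and denominators telescope so the product is an integer; carrying out the multiplication exactly gives PP(4, 6, 1) = 210.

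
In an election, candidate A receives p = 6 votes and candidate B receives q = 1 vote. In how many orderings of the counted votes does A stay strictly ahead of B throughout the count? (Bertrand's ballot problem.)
Strict-lead orderings = 5

Total orderings of the 7 votes with 6 for A: C(7, 6) = 7. By the Bertrand ballot formula (Cycle Lemma / reflection principle), the number of orderings in which A is strictly ahead of B throughout is (p − q)/(p + q) · C(p + q, p) = (6 − 1)/(6 + 1) · 7 = 5.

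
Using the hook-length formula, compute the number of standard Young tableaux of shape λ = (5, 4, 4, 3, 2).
# SYT of shape (5, 4, 4, 3, 2) = 5105100

Hook-length formula: f^λ = n! / Π hook(c), product over all cells c of the Young diagram. For λ = (5, 4, 4, 3, 2), n = 18 boxes. Hook lengths by row (left-to-right, top-to-bottom): [9, 8, 6, 4, 1]; [7, 6, 4, 2]; [6, 5, 3, 1]; [4, 3, 1]; [2, 1]. Product of hooks = 1254113280. So f^λ = 18! / 1254113280 = 6402373705728000 / 1254113280 = 5105100.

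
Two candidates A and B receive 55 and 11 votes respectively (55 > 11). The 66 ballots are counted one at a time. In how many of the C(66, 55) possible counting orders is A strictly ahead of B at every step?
Strict-lead orderings = 716055197312

Total orderings of the 66 votes with 55 for A: C(66, 55) = 1074082795968. By the Bertrand ballot formula (Cycle Lemma / reflection principle), the number of orderings in which A is strictly ahead of B throughout is (p − q)/(p + q) · C(p + q, p) = (55 − 11)/(55 + 11) · 1074082795968 = 716055197312.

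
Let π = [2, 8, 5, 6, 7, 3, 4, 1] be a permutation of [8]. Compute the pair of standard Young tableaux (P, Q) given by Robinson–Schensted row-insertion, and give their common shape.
P = [1, 3, 4, 7] / [2, 6] / [5] / [8];  Q = [1, 2, 4, 5] / [3, 7] / [6] / [8];  common shape = (4, 2, 1, 1)

Row-insert the values π_1, π_2, … into P one at a time, bumping the leftmost entry strictly greater than the inserted value down to the next row. The recording tableau Q records, in position (i, j), the step at which that cell was added to P.
  Insert 2 (step 1): P = [2];  Q = [1]
  Insert 8 (step 2): P = [2, 8];  Q = [1, 2]
  Insert 5 (step 3): P = [2, 5] / [8];  Q = [1, 2] / [3]
  Insert 6 (step 4): P = [2, 5, 6] / [8];  Q = [1, 2, 4] / [3]
  Insert 7 (step 5): P = [2, 5, 6, 7] / [8];  Q = [1, 2, 4, 5] / [3]
  Insert 3 (step 6): P = [2, 3, 6, 7] / [5] / [8];  Q = [1, 2, 4, 5] / [3] / [6]
  Insert 4 (step 7): P = [2, 3, 4, 7] / [5, 6] / [8];  Q = [1, 2, 4, 5] / [3, 7] / [6]
  Insert 1 (step 8): P = [1, 3, 4, 7] / [2, 6] / [5] / [8];  Q = [1, 2, 4, 5] / [3, 7] / [6] / [8]
Final shape: (4, 2, 1, 1).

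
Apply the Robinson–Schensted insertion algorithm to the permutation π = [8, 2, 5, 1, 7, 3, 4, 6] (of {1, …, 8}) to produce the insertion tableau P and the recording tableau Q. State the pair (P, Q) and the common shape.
P = [1, 3, 4, 6] / [2, 5, 7] / [8];  Q = [1, 3, 5, 8] / [2, 6, 7] / [4];  common shape = (4, 3, 1)

Row-insert the values π_1, π_2, … into P one at a time, bumping the leftmost entry strictly greater than the inserted value down to the next row. The recording tableau Q records, in position (i, j), the step at which that cell was added to P.
  Insert 8 (step 1): P = [8];  Q = [1]
  Insert 2 (step 2): P = [2] / [8];  Q = [1] / [2]
  Insert 5 (step 3): P = [2, 5] / [8];  Q = [1, 3] / [2]
  Insert 1 (step 4): P = [1, 5] / [2] / [8];  Q = [1, 3] / [2] / [4]
  Insert 7 (step 5): P = [1, 5, 7] / [2] / [8];  Q = [1, 3, 5] / [2] / [4]
  Insert 3 (step 6): P = [1, 3, 7] / [2, 5] / [8];  Q = [1, 3, 5] / [2, 6] / [4]
  Insert 4 (step 7): P = [1, 3, 4] / [2, 5, 7] / [8];  Q = [1, 3, 5] / [2, 6, 7] / [4]
  Insert 6 (step 8): P = [1, 3, 4, 6] / [2, 5, 7] / [8];  Q = [1, 3, 5, 8] / [2, 6, 7] / [4]
Final shape: (4, 3, 1).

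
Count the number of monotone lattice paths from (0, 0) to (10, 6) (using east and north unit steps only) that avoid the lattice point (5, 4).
Number of paths = 5362

Total paths from (0, 0) to (10, 6): C(16, 10) = 8008. Paths through (5, 4): (paths (0, 0) → (5, 4)) × (paths (5, 4) → (10, 6)) = C(9, 5) · C(7, 5) = 126 · 21 = 2646. Avoidance count = 8008 − 2646 = 5362.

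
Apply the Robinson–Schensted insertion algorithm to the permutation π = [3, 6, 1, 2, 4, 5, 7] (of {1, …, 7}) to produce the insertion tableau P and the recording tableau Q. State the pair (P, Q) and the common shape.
P = [1, 2, 4, 5, 7] / [3, 6];  Q = [1, 2, 5, 6, 7] / [3, 4];  common shape = (5, 2)

Row-insert the values π_1, π_2, … into P one at a time, bumping the leftmost entry strictly greater than the inserted value down to the next row. The recording tableau Q records, in position (i, j), the step at which that cell was added to P.
  Insert 3 (step 1): P = [3];  Q = [1]
  Insert 6 (step 2): P = [3, 6];  Q = [1, 2]
  Insert 1 (step 3): P = [1, 6] / [3];  Q = [1, 2] / [3]
  Insert 2 (step 4): P = [1, 2] / [3, 6];  Q = [1, 2] / [3, 4]
  Insert 4 (step 5): P = [1, 2, 4] / [3, 6];  Q = [1, 2, 5] / [3, 4]
  Insert 5 (step 6): P = [1, 2, 4, 5] / [3, 6];  Q = [1, 2, 5, 6] / [3, 4]
  Insert 7 (step 7): P = [1, 2, 4, 5, 7] / [3, 6];  Q = [1, 2, 5, 6, 7] / [3, 4]
Final shape: (5, 2).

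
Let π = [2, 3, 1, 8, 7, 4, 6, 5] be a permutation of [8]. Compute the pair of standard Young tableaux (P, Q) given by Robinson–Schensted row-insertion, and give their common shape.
P = [1, 3, 4, 5] / [2, 6] / [7] / [8];  Q = [1, 2, 4, 7] / [3, 5] / [6] / [8];  common shape = (4, 2, 1, 1)

Row-insert the values π_1, π_2, … into P one at a time, bumping the leftmost entry strictly greater than the inserted value down to the next row. The recording tableau Q records, in position (i, j), the step at which that cell was added to P.
  Insert 2 (step 1): P = [2];  Q = [1]
  Insert 3 (step 2): P = [2, 3];  Q = [1, 2]
  Insert 1 (step 3): P = [1, 3] / [2];  Q = [1, 2] / [3]
  Insert 8 (step 4): P = [1, 3, 8] / [2];  Q = [1, 2, 4] / [3]
  Insert 7 (step 5): P = [1, 3, 7] / [2, 8];  Q = [1, 2, 4] / [3, 5]
  Insert 4 (step 6): P = [1, 3, 4] / [2, 7] / [8];  Q = [1, 2, 4] / [3, 5] / [6]
  Insert 6 (step 7): P = [1, 3, 4, 6] / [2, 7] / [8];  Q = [1, 2, 4, 7] / [3, 5] / [6]
  Insert 5 (step 8): P = [1, 3, 4, 5] / [2, 6] / [7] / [8];  Q = [1, 2, 4, 7] / [3, 5] / [6] / [8]
Final shape: (4, 2, 1, 1).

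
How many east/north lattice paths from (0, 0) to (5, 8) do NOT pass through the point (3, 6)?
Number of paths = 783

Total paths from (0, 0) to (5, 8): C(13, 5) = 1287. Paths through (3, 6): (paths (0, 0) → (3, 6)) × (paths (3, 6) → (5, 8)) = C(9, 3) · C(4, 2) = 84 · 6 = 504. Avoidance count = 1287 − 504 = 783.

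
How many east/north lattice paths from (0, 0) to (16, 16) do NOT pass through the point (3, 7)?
Number of paths = 541389990

Total paths from (0, 0) to (16, 16): C(32, 16) = 601080390. Paths through (3, 7): (paths (0, 0) → (3, 7)) × (paths (3, 7) → (16, 16)) = C(10, 3) · C(22, 13) = 120 · 497420 = 59690400. Avoidance count = 601080390 − 59690400 = 541389990.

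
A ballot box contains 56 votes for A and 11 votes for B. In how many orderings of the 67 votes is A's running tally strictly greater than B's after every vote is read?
Strict-lead orderings = 863102246760

Total orderings of the 67 votes with 56 for A: C(67, 56) = 1285063345176. By the Bertrand ballot formula (Cycle Lemma / reflection principle), the number of orderings in which A is strictly ahead of B throughout is (p − q)/(p + q) · C(p + q, p) = (56 − 11)/(56 + 11) · 1285063345176 = 863102246760.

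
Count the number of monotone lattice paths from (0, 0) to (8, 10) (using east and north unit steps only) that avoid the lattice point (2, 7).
Number of paths = 40734

Total paths from (0, 0) to (8, 10): C(18, 8) = 43758. Paths through (2, 7): (paths (0, 0) → (2, 7)) × (paths (2, 7) → (8, 10)) = C(9, 2) · C(9, 6) = 36 · 84 = 3024. Avoidance count = 43758 − 3024 = 40734.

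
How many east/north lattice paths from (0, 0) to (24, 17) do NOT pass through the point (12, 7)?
Number of paths = 119001281802

Total paths from (0, 0) to (24, 17): C(41, 24) = 151584480450. Paths through (12, 7): (paths (0, 0) → (12, 7)) × (paths (12, 7) → (24, 17)) = C(19, 12) · C(22, 12) = 50388 · 646646 = 32583198648. Avoidance count = 151584480450 − 32583198648 = 119001281802.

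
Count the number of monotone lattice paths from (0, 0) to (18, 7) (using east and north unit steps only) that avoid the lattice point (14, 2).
Number of paths = 465580

Total paths from (0, 0) to (18, 7): C(25, 18) = 480700. Paths through (14, 2): (paths (0, 0) → (14, 2)) × (paths (14, 2) → (18, 7)) = C(16, 14) · C(9, 4) = 120 · 126 = 15120. Avoidance count = 480700 − 15120 = 465580.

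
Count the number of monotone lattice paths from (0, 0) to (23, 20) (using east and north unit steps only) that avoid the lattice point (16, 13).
Number of paths = 727657961940

Total paths from (0, 0) to (23, 20): C(43, 23) = 960566918220. Paths through (16, 13): (paths (0, 0) → (16, 13)) × (paths (16, 13) → (23, 20)) = C(29, 16) · C(14, 7) = 67863915 · 3432 = 232908956280. Avoidance count = 960566918220 − 232908956280 = 727657961940.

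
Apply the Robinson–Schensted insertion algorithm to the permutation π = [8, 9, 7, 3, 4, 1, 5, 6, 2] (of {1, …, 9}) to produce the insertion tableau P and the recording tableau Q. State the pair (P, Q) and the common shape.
P = [1, 2, 5, 6] / [3, 4] / [7, 9] / [8];  Q = [1, 2, 7, 8] / [3, 5] / [4, 9] / [6];  common shape = (4, 2, 2, 1)

Row-insert the values π_1, π_2, … into P one at a time, bumping the leftmost entry strictly greater than the inserted value down to the next row. The recording tableau Q records, in position (i, j), the step at which that cell was added to P.
  Insert 8 (step 1): P = [8];  Q = [1]
  Insert 9 (step 2): P = [8, 9];  Q = [1, 2]
  Insert 7 (step 3): P = [7, 9] / [8];  Q = [1, 2] / [3]
  Insert 3 (step 4): P = [3, 9] / [7] / [8];  Q = [1, 2] / [3] / [4]
  Insert 4 (step 5): P = [3, 4] / [7, 9] / [8];  Q = [1, 2] / [3, 5] / [4]
  Insert 1 (step 6): P = [1, 4] / [3, 9] / [7] / [8];  Q = [1, 2] / [3, 5] / [4] / [6]
  Insert 5 (step 7): P = [1, 4, 5] / [3, 9] / [7] / [8];  Q = [1, 2, 7] / [3, 5] / [4] / [6]
  Insert 6 (step 8): P = [1, 4, 5, 6] / [3, 9] / [7] / [8];  Q = [1, 2, 7, 8] / [3, 5] / [4] / [6]
  Insert 2 (step 9): P = [1, 2, 5, 6] / [3, 4] / [7, 9] / [8];  Q = [1, 2, 7, 8] / [3, 5] / [4, 9] / [6]
Final shape: (4, 2, 2, 1).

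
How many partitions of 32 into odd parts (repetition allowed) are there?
p_odd(32) = 390

Enumerate partitions using only odd parts via the recurrence o(n, m) = o(n, m−2) + o(n−m, m) over odd m, starting from the largest odd part ≤ n. This gives p_odd(32) = 390. (Euler's theorem: equals the count of distinct-part partitions.)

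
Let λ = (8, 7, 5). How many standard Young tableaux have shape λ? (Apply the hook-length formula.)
# SYT of shape (8, 7, 5) = 4157010

Hook-length formula: f^λ = n! / Π hook(c), product over all cells c of the Young diagram. For λ = (8, 7, 5), n = 20 boxes. Hook lengths by row (left-to-right, top-to-bottom): [10, 9, 8, 7, 6, 4, 3, 1]; [8, 7, 6, 5, 4, 2, 1]; [5, 4, 3, 2, 1]. Product of hooks = 585252864000. So f^λ = 20! / 585252864000 = 2432902008176640000 / 585252864000 = 4157010.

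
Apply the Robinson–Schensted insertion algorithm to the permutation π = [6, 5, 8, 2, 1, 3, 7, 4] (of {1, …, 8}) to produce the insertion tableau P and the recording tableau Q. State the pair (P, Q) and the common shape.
P = [1, 3, 4] / [2, 7] / [5, 8] / [6];  Q = [1, 3, 7] / [2, 6] / [4, 8] / [5];  common shape = (3, 2, 2, 1)

Row-insert the values π_1, π_2, … into P one at a time, bumping the leftmost entry strictly greater than the inserted value down to the next row. The recording tableau Q records, in position (i, j), the step at which that cell was added to P.
  Insert 6 (step 1): P = [6];  Q = [1]
  Insert 5 (step 2): P = [5] / [6];  Q = [1] / [2]
  Insert 8 (step 3): P = [5, 8] / [6];  Q = [1, 3] / [2]
  Insert 2 (step 4): P = [2, 8] / [5] / [6];  Q = [1, 3] / [2] / [4]
  Insert 1 (step 5): P = [1, 8] / [2] / [5] / [6];  Q = [1, 3] / [2] / [4] / [5]
  Insert 3 (step 6): P = [1, 3] / [2, 8] / [5] / [6];  Q = [1, 3] / [2, 6] / [4] / [5]
  Insert 7 (step 7): P = [1, 3, 7] / [2, 8] / [5] / [6];  Q = [1, 3, 7] / [2, 6] / [4] / [5]
  Insert 4 (step 8): P = [1, 3, 4] / [2, 7] / [5, 8] / [6];  Q = [1, 3, 7] / [2, 6] / [4, 8] / [5]
Final shape: (3, 2, 2, 1).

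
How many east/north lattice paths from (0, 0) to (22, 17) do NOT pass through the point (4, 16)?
Number of paths = 51021025755

Total paths from (0, 0) to (22, 17): C(39, 22) = 51021117810. Paths through (4, 16): (paths (0, 0) → (4, 16)) × (paths (4, 16) → (22, 17)) = C(20, 4) · C(19, 18) = 4845 · 19 = 92055. Avoidance count = 51021117810 − 92055 = 51021025755.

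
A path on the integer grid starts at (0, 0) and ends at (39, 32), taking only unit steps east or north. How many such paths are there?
Number of paths = 158455223553556008310

A monotone lattice path from (0, 0) to (39, 32) consists of 39 east steps and 32 north steps in some order, so it is determined by which 39 of the 71 steps are east. The count is C(71, 39) = 158455223553556008310.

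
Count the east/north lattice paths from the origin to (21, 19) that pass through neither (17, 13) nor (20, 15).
Number of paths = 95881116600

Inclusion–exclusion. Total paths: C(40, 21) = 131282408400. Through P₁: C(30, 17)·C(10, 4) = 25149568500. Through P₂: C(35, 20)·C(5, 1) = 16239715800. Since P₁ is strictly southwest of P₂, a monotone path through both must visit P₁ then P₂; paths through both = C(30, 17)·C(5, 3)·C(5, 1) = 5987992500. Avoid both = 131282408400 − 25149568500 − 16239715800 + 5987992500 = 95881116600.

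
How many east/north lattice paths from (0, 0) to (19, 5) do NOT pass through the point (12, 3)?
Number of paths = 26124

Total paths from (0, 0) to (19, 5): C(24, 19) = 42504. Paths through (12, 3): (paths (0, 0) → (12, 3)) × (paths (12, 3) → (19, 5)) = C(15, 12) · C(9, 7) = 455 · 36 = 16380. Avoidance count = 42504 − 16380 = 26124.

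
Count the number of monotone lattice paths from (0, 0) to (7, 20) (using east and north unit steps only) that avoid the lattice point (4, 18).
Number of paths = 814880

Total paths from (0, 0) to (7, 20): C(27, 7) = 888030. Paths through (4, 18): (paths (0, 0) → (4, 18)) × (paths (4, 18) → (7, 20)) = C(22, 4) · C(5, 3) = 7315 · 10 = 73150. Avoidance count = 888030 − 73150 = 814880.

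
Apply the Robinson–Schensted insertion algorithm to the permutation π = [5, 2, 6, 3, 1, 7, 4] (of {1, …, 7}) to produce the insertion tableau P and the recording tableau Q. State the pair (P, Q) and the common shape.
P = [1, 3, 4] / [2, 6, 7] / [5];  Q = [1, 3, 6] / [2, 4, 7] / [5];  common shape = (3, 3, 1)

Row-insert the values π_1, π_2, … into P one at a time, bumping the leftmost entry strictly greater than the inserted value down to the next row. The recording tableau Q records, in position (i, j), the step at which that cell was added to P.
  Insert 5 (step 1): P = [5];  Q = [1]
  Insert 2 (step 2): P = [2] / [5];  Q = [1] / [2]
  Insert 6 (step 3): P = [2, 6] / [5];  Q = [1, 3] / [2]
  Insert 3 (step 4): P = [2, 3] / [5, 6];  Q = [1, 3] / [2, 4]
  Insert 1 (step 5): P = [1, 3] / [2, 6] / [5];  Q = [1, 3] / [2, 4] / [5]
  Insert 7 (step 6): P = [1, 3, 7] / [2, 6] / [5];  Q = [1, 3, 6] / [2, 4] / [5]
  Insert 4 (step 7): P = [1, 3, 4] / [2, 6, 7] / [5];  Q = [1, 3, 6] / [2, 4, 7] / [5]
Final shape: (3, 3, 1).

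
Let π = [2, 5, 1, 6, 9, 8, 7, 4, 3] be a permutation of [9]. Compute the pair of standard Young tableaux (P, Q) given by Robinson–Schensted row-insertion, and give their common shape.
P = [1, 3, 6, 7] / [2, 4] / [5] / [8] / [9];  Q = [1, 2, 4, 5] / [3, 6] / [7] / [8] / [9];  common shape = (4, 2, 1, 1, 1)

Row-insert the values π_1, π_2, … into P one at a time, bumping the leftmost entry strictly greater than the inserted value down to the next row. The recording tableau Q records, in position (i, j), the step at which that cell was added to P.
  Insert 2 (step 1): P = [2];  Q = [1]
  Insert 5 (step 2): P = [2, 5];  Q = [1, 2]
  Insert 1 (step 3): P = [1, 5] / [2];  Q = [1, 2] / [3]
  Insert 6 (step 4): P = [1, 5, 6] / [2];  Q = [1, 2, 4] / [3]
  Insert 9 (step 5): P = [1, 5, 6, 9] / [2];  Q = [1, 2, 4, 5] / [3]
  Insert 8 (step 6): P = [1, 5, 6, 8] / [2, 9];  Q = [1, 2, 4, 5] / [3, 6]
  Insert 7 (step 7): P = [1, 5, 6, 7] / [2, 8] / [9];  Q = [1, 2, 4, 5] / [3, 6] / [7]
  Insert 4 (step 8): P = [1, 4, 6, 7] / [2, 5] / [8] / [9];  Q = [1, 2, 4, 5] / [3, 6] / [7] / [8]
  Insert 3 (step 9): P = [1, 3, 6, 7] / [2, 4] / [5] / [8] / [9];  Q = [1, 2, 4, 5] / [3, 6] / [7] / [8] / [9]
Final shape: (4, 2, 1, 1, 1).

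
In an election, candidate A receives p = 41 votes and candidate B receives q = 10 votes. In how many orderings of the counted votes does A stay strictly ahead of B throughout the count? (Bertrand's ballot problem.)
Strict-lead orderings = 7766844470

Total orderings of the 51 votes with 41 for A: C(51, 41) = 12777711870. By the Bertrand ballot formula (Cycle Lemma / reflection principle), the number of orderings in which A is strictly ahead of B throughout is (p − q)/(p + q) · C(p + q, p) = (41 − 10)/(41 + 10) · 12777711870 = 7766844470.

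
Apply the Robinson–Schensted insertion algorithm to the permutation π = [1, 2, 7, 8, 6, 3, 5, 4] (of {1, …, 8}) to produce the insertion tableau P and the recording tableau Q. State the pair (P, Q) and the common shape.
P = [1, 2, 3, 4] / [5, 8] / [6] / [7];  Q = [1, 2, 3, 4] / [5, 7] / [6] / [8];  common shape = (4, 2, 1, 1)

Row-insert the values π_1, π_2, … into P one at a time, bumping the leftmost entry strictly greater than the inserted value down to the next row. The recording tableau Q records, in position (i, j), the step at which that cell was added to P.
  Insert 1 (step 1): P = [1];  Q = [1]
  Insert 2 (step 2): P = [1, 2];  Q = [1, 2]
  Insert 7 (step 3): P = [1, 2, 7];  Q = [1, 2, 3]
  Insert 8 (step 4): P = [1, 2, 7, 8];  Q = [1, 2, 3, 4]
  Insert 6 (step 5): P = [1, 2, 6, 8] / [7];  Q = [1, 2, 3, 4] / [5]
  Insert 3 (step 6): P = [1, 2, 3, 8] / [6] / [7];  Q = [1, 2, 3, 4] / [5] / [6]
  Insert 5 (step 7): P = [1, 2, 3, 5] / [6, 8] / [7];  Q = [1, 2, 3, 4] / [5, 7] / [6]
  Insert 4 (step 8): P = [1, 2, 3, 4] / [5, 8] / [6] / [7];  Q = [1, 2, 3, 4] / [5, 7] / [6] / [8]
Final shape: (4, 2, 1, 1).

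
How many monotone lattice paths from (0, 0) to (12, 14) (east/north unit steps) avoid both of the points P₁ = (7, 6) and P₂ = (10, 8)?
Number of paths = 6704464

Inclusion–exclusion. Total paths: C(26, 12) = 9657700. Through P₁: C(13, 7)·C(13, 5) = 2208492. Through P₂: C(18, 10)·C(8, 2) = 1225224. Since P₁ is strictly southwest of P₂, a monotone path through both must visit P₁ then P₂; paths through both = C(13, 7)·C(5, 3)·C(8, 2) = 480480. Avoid both = 9657700 − 2208492 − 1225224 + 480480 = 6704464.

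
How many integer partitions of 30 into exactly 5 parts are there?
p(30, 5 parts) = 377

Partitions of n into exactly k parts are in bijection with partitions of n − k into at most k parts (subtract 1 from each part). So p(30, exactly 5) = p(25, parts ≤ 5). Computing via the recurrence p(m, j) = p(m, j−1) + p(m−j, j) gives 377.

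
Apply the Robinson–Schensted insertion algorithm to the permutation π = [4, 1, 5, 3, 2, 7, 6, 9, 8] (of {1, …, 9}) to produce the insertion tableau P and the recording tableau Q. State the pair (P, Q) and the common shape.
P = [1, 2, 6, 8] / [3, 5, 7, 9] / [4];  Q = [1, 3, 6, 8] / [2, 4, 7, 9] / [5];  common shape = (4, 4, 1)

Row-insert the values π_1, π_2, … into P one at a time, bumping the leftmost entry strictly greater than the inserted value down to the next row. The recording tableau Q records, in position (i, j), the step at which that cell was added to P.
  Insert 4 (step 1): P = [4];  Q = [1]
  Insert 1 (step 2): P = [1] / [4];  Q = [1] / [2]
  Insert 5 (step 3): P = [1, 5] / [4];  Q = [1, 3] / [2]
  Insert 3 (step 4): P = [1, 3] / [4, 5];  Q = [1, 3] / [2, 4]
  Insert 2 (step 5): P = [1, 2] / [3, 5] / [4];  Q = [1, 3] / [2, 4] / [5]
  Insert 7 (step 6): P = [1, 2, 7] / [3, 5] / [4];  Q = [1, 3, 6] / [2, 4] / [5]
  Insert 6 (step 7): P = [1, 2, 6] / [3, 5, 7] / [4];  Q = [1, 3, 6] / [2, 4, 7] / [5]
  Insert 9 (step 8): P = [1, 2, 6, 9] / [3, 5, 7] / [4];  Q = [1, 3, 6, 8] / [2, 4, 7] / [5]
  Insert 8 (step 9): P = [1, 2, 6, 8] / [3, 5, 7, 9] / [4];  Q = [1, 3, 6, 8] / [2, 4, 7, 9] / [5]
Final shape: (4, 4, 1).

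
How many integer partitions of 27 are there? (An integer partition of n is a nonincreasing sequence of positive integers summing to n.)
p(27) = 3010

Compute p(n) via the recurrence p(n, m) = p(n, m−1) + p(n−m, m), where p(n, m) counts partitions of n with all parts ≤ m and p(n) = p(n, n). The base cases are p(0, m) = 1 and p(n, 0) = 0 for n > 0. Filling the table yields p(27) = 3010. (Euler's pentagonal recurrence is an alternative.)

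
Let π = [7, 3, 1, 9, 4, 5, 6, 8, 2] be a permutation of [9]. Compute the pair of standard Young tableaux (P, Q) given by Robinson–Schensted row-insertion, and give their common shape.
P = [1, 2, 5, 6, 8] / [3, 4] / [7, 9];  Q = [1, 4, 6, 7, 8] / [2, 5] / [3, 9];  common shape = (5, 2, 2)

Row-insert the values π_1, π_2, … into P one at a time, bumping the leftmost entry strictly greater than the inserted value down to the next row. The recording tableau Q records, in position (i, j), the step at which that cell was added to P.
  Insert 7 (step 1): P = [7];  Q = [1]
  Insert 3 (step 2): P = [3] / [7];  Q = [1] / [2]
  Insert 1 (step 3): P = [1] / [3] / [7];  Q = [1] / [2] / [3]
  Insert 9 (step 4): P = [1, 9] / [3] / [7];  Q = [1, 4] / [2] / [3]
  Insert 4 (step 5): P = [1, 4] / [3, 9] / [7];  Q = [1, 4] / [2, 5] / [3]
  Insert 5 (step 6): P = [1, 4, 5] / [3, 9] / [7];  Q = [1, 4, 6] / [2, 5] / [3]
  Insert 6 (step 7): P = [1, 4, 5, 6] / [3, 9] / [7];  Q = [1, 4, 6, 7] / [2, 5] / [3]
  Insert 8 (step 8): P = [1, 4, 5, 6, 8] / [3, 9] / [7];  Q = [1, 4, 6, 7, 8] / [2, 5] / [3]
  Insert 2 (step 9): P = [1, 2, 5, 6, 8] / [3, 4] / [7, 9];  Q = [1, 4, 6, 7, 8] / [2, 5] / [3, 9]
Final shape: (5, 2, 2).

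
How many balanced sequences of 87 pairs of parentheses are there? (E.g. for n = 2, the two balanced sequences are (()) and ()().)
C_87 = 16435314834665426797069144960762886143367590394940

These balanced parentheses are counted by the Catalan number C_n = (1/(n + 1)) · C(2n, n). For n = 87: C_87 = (1/88) · C(174, 87) = 1446307705450557558142084756547133980616347954754720/88 = 16435314834665426797069144960762886143367590394940.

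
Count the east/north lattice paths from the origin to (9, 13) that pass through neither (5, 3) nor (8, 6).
Number of paths = 426300

Inclusion–exclusion. Total paths: C(22, 9) = 497420. Through P₁: C(8, 5)·C(14, 4) = 56056. Through P₂: C(14, 8)·C(8, 1) = 24024. Since P₁ is strictly southwest of P₂, a monotone path through both must visit P₁ then P₂; paths through both = C(8, 5)·C(6, 3)·C(8, 1) = 8960. Avoid both = 497420 − 56056 − 24024 + 8960 = 426300.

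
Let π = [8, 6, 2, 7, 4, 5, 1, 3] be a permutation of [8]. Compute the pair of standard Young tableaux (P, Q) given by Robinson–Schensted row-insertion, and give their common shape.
P = [1, 3, 5] / [2, 4] / [6, 7] / [8];  Q = [1, 4, 6] / [2, 5] / [3, 8] / [7];  common shape = (3, 2, 2, 1)

Row-insert the values π_1, π_2, … into P one at a time, bumping the leftmost entry strictly greater than the inserted value down to the next row. The recording tableau Q records, in position (i, j), the step at which that cell was added to P.
  Insert 8 (step 1): P = [8];  Q = [1]
  Insert 6 (step 2): P = [6] / [8];  Q = [1] / [2]
  Insert 2 (step 3): P = [2] / [6] / [8];  Q = [1] / [2] / [3]
  Insert 7 (step 4): P = [2, 7] / [6] / [8];  Q = [1, 4] / [2] / [3]
  Insert 4 (step 5): P = [2, 4] / [6, 7] / [8];  Q = [1, 4] / [2, 5] / [3]
  Insert 5 (step 6): P = [2, 4, 5] / [6, 7] / [8];  Q = [1, 4, 6] / [2, 5] / [3]
  Insert 1 (step 7): P = [1, 4, 5] / [2, 7] / [6] / [8];  Q = [1, 4, 6] / [2, 5] / [3] / [7]
  Insert 3 (step 8): P = [1, 3, 5] / [2, 4] / [6, 7] / [8];  Q = [1, 4, 6] / [2, 5] / [3, 8] / [7]
Final shape: (3, 2, 2, 1).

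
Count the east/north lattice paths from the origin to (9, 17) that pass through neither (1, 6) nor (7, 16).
Number of paths = 2028173

Inclusion–exclusion. Total paths: C(26, 9) = 3124550. Through P₁: C(7, 1)·C(19, 8) = 529074. Through P₂: C(23, 7)·C(3, 2) = 735471. Since P₁ is strictly southwest of P₂, a monotone path through both must visit P₁ then P₂; paths through both = C(7, 1)·C(16, 6)·C(3, 2) = 168168. Avoid both = 3124550 − 529074 − 735471 + 168168 = 2028173.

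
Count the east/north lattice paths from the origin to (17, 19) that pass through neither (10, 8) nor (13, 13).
Number of paths = 5535410088

Inclusion–exclusion. Total paths: C(36, 17) = 8597496600. Through P₁: C(18, 10)·C(18, 7) = 1392554592. Through P₂: C(26, 13)·C(10, 4) = 2184126000. Since P₁ is strictly southwest of P₂, a monotone path through both must visit P₁ then P₂; paths through both = C(18, 10)·C(8, 3)·C(10, 4) = 514594080. Avoid both = 8597496600 − 1392554592 − 2184126000 + 514594080 = 5535410088.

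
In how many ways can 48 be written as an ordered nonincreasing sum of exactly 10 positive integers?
p(48, 10 parts) = 12690

Partitions of n into exactly k parts are in bijection with partitions of n − k into at most k parts (subtract 1 from each part). So p(48, exactly 10) = p(38, parts ≤ 10). Computing via the recurrence p(m, j) = p(m, j−1) + p(m−j, j) gives 12690.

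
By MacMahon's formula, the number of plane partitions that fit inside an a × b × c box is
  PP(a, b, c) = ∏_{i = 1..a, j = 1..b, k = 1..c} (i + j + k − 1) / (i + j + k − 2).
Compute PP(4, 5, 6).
PP(4, 5, 6) = 133613766

Evaluate the triple product over i = 1..4, j = 1..5, k = 1..6. The factors are (2/1) · (3/2) · (4/3) · (5/4) · (6/5) · (7/6) · (3/2) · (4/3) · … (120 factors total). The numerators and denominators telescope so the product is an integer; carrying out the multiplication exactly gives PP(4, 5, 6) = 133613766.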